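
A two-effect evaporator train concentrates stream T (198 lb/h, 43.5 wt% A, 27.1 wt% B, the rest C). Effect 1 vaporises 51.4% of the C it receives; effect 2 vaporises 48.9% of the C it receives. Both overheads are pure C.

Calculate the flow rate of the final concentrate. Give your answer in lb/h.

C in feed = 198×0.294 = 58.212 lb/h.
After stage 1: C left = (1−0.514)×58.212 = 28.291; stream total = 168.08 lb/h.
After stage 2: C left = (1−0.489)×28.291 = 14.457; final concentrate = 154.24 lb/h.

154.2 lb/h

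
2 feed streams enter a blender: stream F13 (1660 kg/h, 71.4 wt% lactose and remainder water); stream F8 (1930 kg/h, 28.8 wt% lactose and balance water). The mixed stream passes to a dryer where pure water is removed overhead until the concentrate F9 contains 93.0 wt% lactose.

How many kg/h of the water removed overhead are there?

lactose entering = 1660×0.714 + 1930×0.288 = 1741.1 kg/h.
All lactose reports to F9, so F9 = 1741.1/0.930 = 1872.1 kg/h.
Total feed = 3590 kg/h; overhead = 3590 − 1872.1 = 1717.9 kg/h.

1718 kg/h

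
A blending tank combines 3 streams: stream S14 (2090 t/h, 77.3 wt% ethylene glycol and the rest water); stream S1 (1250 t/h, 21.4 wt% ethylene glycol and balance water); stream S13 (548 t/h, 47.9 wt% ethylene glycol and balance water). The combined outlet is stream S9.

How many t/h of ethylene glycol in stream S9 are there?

ethylene glycol out = ethylene glycol in = 2090×0.773 + 1250×0.214 + 548×0.479 = 2145.6 t/h.

2146 t/h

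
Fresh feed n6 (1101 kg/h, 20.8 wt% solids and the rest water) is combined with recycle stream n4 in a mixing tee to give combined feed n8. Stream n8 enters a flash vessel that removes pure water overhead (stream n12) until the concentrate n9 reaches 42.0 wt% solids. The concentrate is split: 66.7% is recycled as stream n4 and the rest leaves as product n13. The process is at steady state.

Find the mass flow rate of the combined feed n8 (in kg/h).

Overall solids balance (none leaves overhead): solids in fresh feed = solids in product, i.e. 1101×0.208 = (1−0.667)·n9·0.420.
n9 = 229.01/(0.420×0.333) = 1637.4 kg/h.
Recycle n4 = 0.667×1637.4 = 1092.2 kg/h.
Combined feed n8 = 1101 + 1092.2 = 2193.2 kg/h.

2193 kg/h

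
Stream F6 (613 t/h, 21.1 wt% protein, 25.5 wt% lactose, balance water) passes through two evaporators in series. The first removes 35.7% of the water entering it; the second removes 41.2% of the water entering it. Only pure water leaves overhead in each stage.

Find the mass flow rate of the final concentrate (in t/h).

409.4 t/h

water in feed = 613×0.534 = 327.34 t/h.
After stage 1: water left = (1−0.357)×327.34 = 210.48; stream total = 496.14 t/h.
After stage 2: water left = (1−0.412)×210.48 = 123.76; final concentrate = 409.42 t/h.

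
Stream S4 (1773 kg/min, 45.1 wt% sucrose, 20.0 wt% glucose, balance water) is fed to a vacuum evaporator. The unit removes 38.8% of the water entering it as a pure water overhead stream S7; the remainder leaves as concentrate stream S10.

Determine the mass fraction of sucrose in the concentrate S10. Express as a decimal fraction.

0.5216

sucrose is not removed: 1773×0.451 = 799.62 kg/min of sucrose enters S10.
water entering = 1773×0.349 = 618.78 kg/min; overhead removed = 0.388×618.78 = 240.09 kg/min.
Concentrate = 1773 − 240.09 = 1532.9 kg/min.
Mass fraction = 799.62/1532.9 = 0.5216.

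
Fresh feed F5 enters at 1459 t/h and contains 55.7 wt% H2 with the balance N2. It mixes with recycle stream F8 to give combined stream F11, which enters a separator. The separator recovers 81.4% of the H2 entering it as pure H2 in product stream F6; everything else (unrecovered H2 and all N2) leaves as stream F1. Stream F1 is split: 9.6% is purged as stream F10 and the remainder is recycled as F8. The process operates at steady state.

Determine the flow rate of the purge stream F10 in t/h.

663.8 t/h

N2 enters only via F5 and leaves only via the purge: 1459×0.443 = 0.096×(N2 in F1), and the separator passes all N2, so N2 in F11 = N2 in F1 = 6732.7 t/h.
H2 in F11: m_A = 1459×0.557 + (1−0.096)·(1−0.814)·m_A, so m_A = 812.66/0.8319 = 976.93 t/h.
F1 = (1−0.814)×976.93 + 6732.7 = 6914.4 t/h.
Purge F10 = 0.096×6914.4 = 663.78 t/h.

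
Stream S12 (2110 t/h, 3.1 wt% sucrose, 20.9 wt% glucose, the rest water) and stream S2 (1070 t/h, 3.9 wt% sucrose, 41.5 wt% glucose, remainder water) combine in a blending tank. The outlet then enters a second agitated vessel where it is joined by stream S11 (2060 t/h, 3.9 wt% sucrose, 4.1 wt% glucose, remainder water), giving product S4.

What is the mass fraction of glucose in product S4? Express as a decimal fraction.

Overall, product flow = 5240 t/h.
glucose in = 2110×0.209 + 1070×0.415 + 2060×0.041 = 969.5 t/h.
glucose fraction in S4 = 0.185.

0.185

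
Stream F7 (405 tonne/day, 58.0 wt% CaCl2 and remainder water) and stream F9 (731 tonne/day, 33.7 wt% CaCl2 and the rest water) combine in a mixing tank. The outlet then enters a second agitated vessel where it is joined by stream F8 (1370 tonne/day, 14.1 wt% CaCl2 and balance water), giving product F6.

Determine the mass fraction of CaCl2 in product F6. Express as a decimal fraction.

0.2691

Overall, product flow = 2506 tonne/day.
CaCl2 in = 405×0.580 + 731×0.337 + 1370×0.141 = 674.42 tonne/day.
CaCl2 fraction in F6 = 0.2691.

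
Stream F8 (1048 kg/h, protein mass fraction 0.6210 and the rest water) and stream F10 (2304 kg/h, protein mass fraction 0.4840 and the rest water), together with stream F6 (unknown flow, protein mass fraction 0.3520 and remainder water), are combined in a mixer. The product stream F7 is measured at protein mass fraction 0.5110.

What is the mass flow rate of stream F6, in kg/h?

333.8 kg/h

Let F6 be the unknown flow. Total out = 3352 + F6.
protein balance: 1765.9 + 0.352·F6 = 0.511·(3352 + F6)
(0.352 − 0.511)·F6 = 0.511×3352 − 1765.9 = -53.072
F6 = -53.072 / -0.159 = 333.79 kg/h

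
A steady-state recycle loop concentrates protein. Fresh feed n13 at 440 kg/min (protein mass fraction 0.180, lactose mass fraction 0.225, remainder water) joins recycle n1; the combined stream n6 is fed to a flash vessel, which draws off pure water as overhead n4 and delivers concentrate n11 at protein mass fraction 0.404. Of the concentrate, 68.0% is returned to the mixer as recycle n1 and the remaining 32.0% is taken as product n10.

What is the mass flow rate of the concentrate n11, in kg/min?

612.6 kg/min

Overall protein balance (none leaves overhead): protein in fresh feed = protein in product, i.e. 440×0.180 = (1−0.680)·n11·0.404.
n11 = 79.2/(0.404×0.320) = 612.62 kg/min.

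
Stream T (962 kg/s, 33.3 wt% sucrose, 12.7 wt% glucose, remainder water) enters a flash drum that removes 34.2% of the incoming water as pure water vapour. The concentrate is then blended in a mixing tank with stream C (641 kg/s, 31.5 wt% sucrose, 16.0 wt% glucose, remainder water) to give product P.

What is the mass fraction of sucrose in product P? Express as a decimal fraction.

0.3664

Vapour removed = 0.342×0.540×962 = 177.66 kg/s; concentrate = 784.34 kg/s.
sucrose reaching the mixer = 320.35 (from concentrate) + 641×0.315 = 522.26 kg/s.
Product flow = 784.34 + 641 = 1425.3 kg/s; sucrose fraction = 0.3664.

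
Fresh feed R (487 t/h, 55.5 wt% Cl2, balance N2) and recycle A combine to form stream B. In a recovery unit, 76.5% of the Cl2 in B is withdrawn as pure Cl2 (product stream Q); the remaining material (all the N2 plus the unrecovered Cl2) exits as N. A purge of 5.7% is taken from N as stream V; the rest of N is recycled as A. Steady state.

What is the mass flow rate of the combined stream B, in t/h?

4149 t/h

N2 enters only via R and leaves only via the purge: 487×0.445 = 0.057×(N2 in N), and the recovery unit passes all N2, so N2 in B = N2 in N = 3802 t/h.
Cl2 in B: m_A = 487×0.555 + (1−0.057)·(1−0.765)·m_A, so m_A = 270.29/0.7784 = 347.23 t/h.
B = 347.23 + 3802 = 4149.3 t/h.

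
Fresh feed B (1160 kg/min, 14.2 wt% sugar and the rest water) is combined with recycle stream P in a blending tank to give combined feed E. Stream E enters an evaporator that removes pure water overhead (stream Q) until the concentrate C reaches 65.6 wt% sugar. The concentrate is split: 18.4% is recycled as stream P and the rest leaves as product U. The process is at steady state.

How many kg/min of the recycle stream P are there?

56.62 kg/min

Overall sugar balance (none leaves overhead): sugar in fresh feed = sugar in product, i.e. 1160×0.142 = (1−0.184)·C·0.656.
C = 164.72/(0.656×0.816) = 307.72 kg/min.
Recycle P = 0.184×307.72 = 56.62 kg/min.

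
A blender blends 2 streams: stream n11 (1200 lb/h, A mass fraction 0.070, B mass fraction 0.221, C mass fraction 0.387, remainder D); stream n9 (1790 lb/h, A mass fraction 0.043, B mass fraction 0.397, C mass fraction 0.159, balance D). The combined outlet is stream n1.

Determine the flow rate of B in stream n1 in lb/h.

975.8 lb/h

B out = B in = 1200×0.221 + 1790×0.397 = 975.83 lb/h.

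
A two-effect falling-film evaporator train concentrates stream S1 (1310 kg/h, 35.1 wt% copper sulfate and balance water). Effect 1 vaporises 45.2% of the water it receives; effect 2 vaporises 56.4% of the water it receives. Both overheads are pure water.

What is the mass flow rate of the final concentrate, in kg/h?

water in feed = 1310×0.649 = 850.19 kg/h.
After stage 1: water left = (1−0.452)×850.19 = 465.9; stream total = 925.71 kg/h.
After stage 2: water left = (1−0.564)×465.9 = 203.13; final concentrate = 662.94 kg/h.

662.9 kg/h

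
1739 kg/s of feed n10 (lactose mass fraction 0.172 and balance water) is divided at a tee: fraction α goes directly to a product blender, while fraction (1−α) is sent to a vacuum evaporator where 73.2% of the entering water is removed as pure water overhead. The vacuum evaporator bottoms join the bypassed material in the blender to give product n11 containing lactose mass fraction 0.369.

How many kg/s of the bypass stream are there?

207.2 kg/s

All 1739×0.172 = 299.11 kg/s of lactose reaches n11, so n11 = 299.11/0.369 = 810.59 kg/s and vapour = 928.41 kg/s.
The evaporator receives (1−α)·1739 of feed at 0.828 water and removes 0.732 of that water:
0.732×0.828×(1−α)×1739 = 928.41
(1−α) = 928.41/1054 = 0.8808;  α = 0.1192.
Bypass flow = 0.1192×1739 = 207.21 kg/s.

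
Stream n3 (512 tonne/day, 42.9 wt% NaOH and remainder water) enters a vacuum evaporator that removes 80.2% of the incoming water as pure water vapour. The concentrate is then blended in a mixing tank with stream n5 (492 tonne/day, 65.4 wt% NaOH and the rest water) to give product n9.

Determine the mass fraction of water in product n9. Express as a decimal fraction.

0.296

Vapour removed = 0.802×0.571×512 = 234.47 tonne/day; concentrate = 277.53 tonne/day.
water reaching the mixer = 57.886 (from concentrate) + 492×0.346 = 228.12 tonne/day.
Product flow = 277.53 + 492 = 769.53 tonne/day; water fraction = 0.296.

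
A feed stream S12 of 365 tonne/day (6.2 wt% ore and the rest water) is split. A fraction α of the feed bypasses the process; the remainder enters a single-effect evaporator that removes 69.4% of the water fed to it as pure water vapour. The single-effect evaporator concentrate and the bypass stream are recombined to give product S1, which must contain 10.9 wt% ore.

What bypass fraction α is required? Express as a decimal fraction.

0.338

All 365×0.062 = 22.63 tonne/day of ore reaches S1, so S1 = 22.63/0.109 = 207.61 tonne/day and vapour = 157.39 tonne/day.
The evaporator receives (1−α)·365 of feed at 0.938 water and removes 0.694 of that water:
0.694×0.938×(1−α)×365 = 157.39
(1−α) = 157.39/237.6 = 0.6624;  α = 0.3376.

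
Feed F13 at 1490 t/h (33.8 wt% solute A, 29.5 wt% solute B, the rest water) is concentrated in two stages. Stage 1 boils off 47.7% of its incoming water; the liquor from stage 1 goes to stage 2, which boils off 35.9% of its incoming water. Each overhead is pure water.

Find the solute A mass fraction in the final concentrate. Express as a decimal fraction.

0.4471

water in feed = 1490×0.367 = 546.83 t/h.
After stage 1: water left = (1−0.477)×546.83 = 285.99; stream total = 1229.2 t/h.
After stage 2: water left = (1−0.359)×285.99 = 183.32; final concentrate = 1126.5 t/h.
solute A fraction = 503.62/1126.5 = 0.4471.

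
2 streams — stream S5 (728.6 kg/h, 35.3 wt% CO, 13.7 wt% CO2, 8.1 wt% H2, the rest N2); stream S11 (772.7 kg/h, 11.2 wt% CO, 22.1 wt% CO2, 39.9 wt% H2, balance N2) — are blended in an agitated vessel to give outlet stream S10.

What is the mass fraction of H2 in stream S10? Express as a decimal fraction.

Total flow out = 728.6 + 772.7 = 1501.3 kg/h.
H2 in = 728.6×0.081 + 772.7×0.399 = 367.32 kg/h.
H2 mass fraction in S10 = 367.32/1501.3 = 0.245.

0.245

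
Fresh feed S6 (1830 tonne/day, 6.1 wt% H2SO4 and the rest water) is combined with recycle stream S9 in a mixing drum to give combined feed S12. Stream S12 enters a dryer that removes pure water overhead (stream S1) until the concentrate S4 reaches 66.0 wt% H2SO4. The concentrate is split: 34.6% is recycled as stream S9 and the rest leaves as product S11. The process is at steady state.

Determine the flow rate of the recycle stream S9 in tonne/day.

Overall H2SO4 balance (none leaves overhead): H2SO4 in fresh feed = H2SO4 in product, i.e. 1830×0.061 = (1−0.346)·S4·0.660.
S4 = 111.63/(0.660×0.654) = 258.62 tonne/day.
Recycle S9 = 0.346×258.62 = 89.482 tonne/day.

89.48 tonne/day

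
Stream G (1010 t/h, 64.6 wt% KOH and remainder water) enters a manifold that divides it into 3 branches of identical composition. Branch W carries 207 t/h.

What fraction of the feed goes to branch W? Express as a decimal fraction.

0.205

Fraction to W = 207/1010 = 0.2050.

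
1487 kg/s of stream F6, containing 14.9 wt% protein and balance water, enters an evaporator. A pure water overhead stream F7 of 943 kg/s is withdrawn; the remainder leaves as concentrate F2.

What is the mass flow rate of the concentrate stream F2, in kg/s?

544 kg/s

Concentrate = 1487 − 943 = 544 kg/s.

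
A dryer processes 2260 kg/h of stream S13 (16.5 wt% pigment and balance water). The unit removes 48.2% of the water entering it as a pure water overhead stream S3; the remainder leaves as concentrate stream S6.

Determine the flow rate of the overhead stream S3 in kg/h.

909.6 kg/h

water entering = 2260×0.835 = 1887.1 kg/h; overhead removed = 0.482×1887.1 = 909.58 kg/h.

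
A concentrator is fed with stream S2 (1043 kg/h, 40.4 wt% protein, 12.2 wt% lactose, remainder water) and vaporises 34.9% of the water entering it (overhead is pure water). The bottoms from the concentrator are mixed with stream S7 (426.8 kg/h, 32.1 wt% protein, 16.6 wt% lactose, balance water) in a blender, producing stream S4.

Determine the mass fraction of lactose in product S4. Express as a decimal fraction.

0.153

Vapour removed = 0.349×0.474×1043 = 172.54 kg/h; concentrate = 870.46 kg/h.
lactose reaching the mixer = 127.25 (from concentrate) + 426.8×0.166 = 198.09 kg/h.
Product flow = 870.46 + 426.8 = 1297.3 kg/h; lactose fraction = 0.153.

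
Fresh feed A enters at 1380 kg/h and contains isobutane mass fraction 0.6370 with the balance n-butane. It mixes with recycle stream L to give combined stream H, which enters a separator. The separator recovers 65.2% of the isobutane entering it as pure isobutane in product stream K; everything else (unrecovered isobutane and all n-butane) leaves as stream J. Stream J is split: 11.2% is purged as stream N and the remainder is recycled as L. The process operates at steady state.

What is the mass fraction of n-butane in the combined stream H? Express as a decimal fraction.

n-butane enters only via A and leaves only via the purge: 1380×0.363 = 0.112×(n-butane in J), and the separator passes all n-butane, so n-butane in H = n-butane in J = 4472.7 kg/h.
isobutane in H: m_A = 1380×0.637 + (1−0.112)·(1−0.652)·m_A, so m_A = 879.06/0.6910 = 1272.2 kg/h.
H = 1272.2 + 4472.7 = 5744.9 kg/h.
n-butane fraction in H = 4472.7/5744.9 = 0.7786.

0.7786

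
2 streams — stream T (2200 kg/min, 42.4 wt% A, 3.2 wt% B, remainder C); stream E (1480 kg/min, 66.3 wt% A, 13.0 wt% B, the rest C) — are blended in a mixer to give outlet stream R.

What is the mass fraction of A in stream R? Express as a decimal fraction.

Total flow out = 2200 + 1480 = 3680 kg/min.
A in = 2200×0.424 + 1480×0.663 = 1914 kg/min.
A mass fraction in R = 1914/3680 = 0.5201.

0.5201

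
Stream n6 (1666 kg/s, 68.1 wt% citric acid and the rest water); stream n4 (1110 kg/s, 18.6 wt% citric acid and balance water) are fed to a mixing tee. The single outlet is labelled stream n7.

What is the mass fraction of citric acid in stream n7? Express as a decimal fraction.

Total flow out = 1666 + 1110 = 2776 kg/s.
citric acid in = 1666×0.681 + 1110×0.186 = 1341 kg/s.
citric acid mass fraction in n7 = 1341/2776 = 0.483.

0.483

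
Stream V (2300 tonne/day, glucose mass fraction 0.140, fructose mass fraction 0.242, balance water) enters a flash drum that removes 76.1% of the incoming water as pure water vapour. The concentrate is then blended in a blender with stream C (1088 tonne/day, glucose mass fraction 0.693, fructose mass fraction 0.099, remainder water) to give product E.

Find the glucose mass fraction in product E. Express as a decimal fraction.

Vapour removed = 0.761×0.618×2300 = 1081.7 tonne/day; concentrate = 1218.3 tonne/day.
glucose reaching the mixer = 322 (from concentrate) + 1088×0.693 = 1076 tonne/day.
Product flow = 1218.3 + 1088 = 2306.3 tonne/day; glucose fraction = 0.467.

0.467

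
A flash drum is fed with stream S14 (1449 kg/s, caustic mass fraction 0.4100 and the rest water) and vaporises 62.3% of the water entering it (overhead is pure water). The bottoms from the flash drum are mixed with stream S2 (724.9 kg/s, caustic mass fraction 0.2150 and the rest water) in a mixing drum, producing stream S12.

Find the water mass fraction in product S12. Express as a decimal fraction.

Vapour removed = 0.623×0.590×1449 = 532.61 kg/s; concentrate = 916.39 kg/s.
water reaching the mixer = 322.3 (from concentrate) + 724.9×0.785 = 891.35 kg/s.
Product flow = 916.39 + 724.9 = 1641.3 kg/s; water fraction = 0.5431.

0.5431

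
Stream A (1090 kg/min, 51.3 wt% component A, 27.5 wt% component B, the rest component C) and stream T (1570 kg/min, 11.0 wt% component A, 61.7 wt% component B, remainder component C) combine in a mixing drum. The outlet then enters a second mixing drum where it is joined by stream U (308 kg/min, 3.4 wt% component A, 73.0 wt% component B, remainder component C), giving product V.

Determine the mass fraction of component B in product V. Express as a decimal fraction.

0.5031

Overall, product flow = 2968 kg/min.
component B in = 1090×0.275 + 1570×0.617 + 308×0.730 = 1493.3 kg/min.
component B fraction in V = 0.5031.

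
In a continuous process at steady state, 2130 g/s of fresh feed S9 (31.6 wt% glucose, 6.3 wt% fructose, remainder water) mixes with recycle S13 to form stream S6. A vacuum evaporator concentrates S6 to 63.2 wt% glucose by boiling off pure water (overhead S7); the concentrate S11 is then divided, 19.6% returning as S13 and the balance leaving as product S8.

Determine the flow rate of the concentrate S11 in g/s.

1325 g/s

Overall glucose balance (none leaves overhead): glucose in fresh feed = glucose in product, i.e. 2130×0.316 = (1−0.196)·S11·0.632.
S11 = 673.08/(0.632×0.804) = 1324.6 g/s.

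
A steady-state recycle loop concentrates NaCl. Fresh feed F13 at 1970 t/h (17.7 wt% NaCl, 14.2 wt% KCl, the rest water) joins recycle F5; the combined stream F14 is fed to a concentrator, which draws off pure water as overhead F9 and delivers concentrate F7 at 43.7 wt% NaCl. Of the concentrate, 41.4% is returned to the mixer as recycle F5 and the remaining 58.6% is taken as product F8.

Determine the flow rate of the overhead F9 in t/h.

1172 t/h

Overall NaCl balance (none leaves overhead): NaCl in fresh feed = NaCl in product, i.e. 1970×0.177 = (1−0.414)·F7·0.437.
F7 = 348.69/(0.437×0.586) = 1361.6 t/h.
Recycle F5 = 0.414×1361.6 = 563.72 t/h.
Combined feed F14 = 1970 + 563.72 = 2533.7 t/h.
Overhead F9 = F14 − F7 = 2533.7 − 1361.6 = 1172.1 t/h.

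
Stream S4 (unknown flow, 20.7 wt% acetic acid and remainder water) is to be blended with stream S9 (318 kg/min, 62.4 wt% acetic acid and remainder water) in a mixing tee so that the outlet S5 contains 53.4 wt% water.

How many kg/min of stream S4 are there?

Let S4 be the unknown flow. Total out = 318 + S4.
water balance: 119.57 + 0.793·S4 = 0.534·(318 + S4)
(0.793 − 0.534)·S4 = 0.534×318 − 119.57 = 50.244
S4 = 50.244 / 0.259 = 193.99 kg/min

194 kg/min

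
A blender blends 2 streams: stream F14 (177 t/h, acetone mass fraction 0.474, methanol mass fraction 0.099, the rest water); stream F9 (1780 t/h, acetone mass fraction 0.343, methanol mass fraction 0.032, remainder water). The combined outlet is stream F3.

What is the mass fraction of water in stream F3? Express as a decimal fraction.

Total flow out = 177 + 1780 = 1957 t/h.
water in = 177×0.427 + 1780×0.625 = 1188.1 t/h.
water mass fraction in F3 = 1188.1/1957 = 0.607.

0.607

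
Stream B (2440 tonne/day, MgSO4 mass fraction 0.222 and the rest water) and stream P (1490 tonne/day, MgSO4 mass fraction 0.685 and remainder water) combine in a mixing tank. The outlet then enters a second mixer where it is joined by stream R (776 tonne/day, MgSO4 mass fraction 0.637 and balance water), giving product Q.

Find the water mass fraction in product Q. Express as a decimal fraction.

0.563

Overall, product flow = 4706 tonne/day.
water in = 2440×0.778 + 1490×0.315 + 776×0.363 = 2649.4 tonne/day.
water fraction in Q = 0.563.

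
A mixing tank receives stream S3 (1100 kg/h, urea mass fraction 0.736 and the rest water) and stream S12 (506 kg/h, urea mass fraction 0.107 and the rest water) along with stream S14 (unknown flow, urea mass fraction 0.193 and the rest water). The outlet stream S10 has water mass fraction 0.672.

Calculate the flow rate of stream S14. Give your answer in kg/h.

Let S14 be the unknown flow. Total out = 1606 + S14.
water balance: 742.26 + 0.807·S14 = 0.672·(1606 + S14)
(0.807 − 0.672)·S14 = 0.672×1606 − 742.26 = 336.97
S14 = 336.97 / 0.135 = 2496.1 kg/h

2496 kg/h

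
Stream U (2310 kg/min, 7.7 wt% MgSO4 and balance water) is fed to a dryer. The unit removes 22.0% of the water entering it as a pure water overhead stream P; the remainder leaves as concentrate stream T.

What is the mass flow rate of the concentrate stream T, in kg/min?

1841 kg/min

water entering = 2310×0.923 = 2132.1 kg/min; overhead removed = 0.220×2132.1 = 469.07 kg/min.
Concentrate = 2310 − 469.07 = 1840.9 kg/min.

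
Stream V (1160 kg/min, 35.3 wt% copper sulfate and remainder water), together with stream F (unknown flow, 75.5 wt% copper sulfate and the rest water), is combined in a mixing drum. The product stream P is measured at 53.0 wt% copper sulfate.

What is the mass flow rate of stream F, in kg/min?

912.5 kg/min

Let F be the unknown flow. Total out = 1160 + F.
copper sulfate balance: 409.48 + 0.755·F = 0.530·(1160 + F)
(0.755 − 0.530)·F = 0.530×1160 − 409.48 = 205.32
F = 205.32 / 0.225 = 912.53 kg/min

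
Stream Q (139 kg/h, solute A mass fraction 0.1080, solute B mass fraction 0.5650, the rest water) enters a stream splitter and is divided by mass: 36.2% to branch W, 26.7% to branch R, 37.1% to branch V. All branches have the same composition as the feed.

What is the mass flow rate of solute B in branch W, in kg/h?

28.43 kg/h

Branch W total = 0.362×139 = 50.318 kg/h.
solute B in W = 0.565×50.318 = 28.43 kg/h.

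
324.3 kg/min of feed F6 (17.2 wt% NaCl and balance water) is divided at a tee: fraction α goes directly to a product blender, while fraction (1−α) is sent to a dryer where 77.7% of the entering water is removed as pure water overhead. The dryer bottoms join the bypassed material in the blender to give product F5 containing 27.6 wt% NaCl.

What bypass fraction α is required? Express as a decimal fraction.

0.414

All 324.3×0.172 = 55.78 kg/min of NaCl reaches F5, so F5 = 55.78/0.276 = 202.1 kg/min and vapour = 122.2 kg/min.
The evaporator receives (1−α)·324.3 of feed at 0.828 water and removes 0.777 of that water:
0.777×0.828×(1−α)×324.3 = 122.2
(1−α) = 122.2/208.64 = 0.5857;  α = 0.4143.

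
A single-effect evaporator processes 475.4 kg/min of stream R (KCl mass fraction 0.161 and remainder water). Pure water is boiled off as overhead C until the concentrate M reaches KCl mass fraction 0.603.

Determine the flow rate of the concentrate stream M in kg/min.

KCl is conserved: 475.4×0.161 = 76.539 kg/min all reports to the concentrate.
Concentrate = 76.539/(target fraction) = 126.93 kg/min.

126.9 kg/min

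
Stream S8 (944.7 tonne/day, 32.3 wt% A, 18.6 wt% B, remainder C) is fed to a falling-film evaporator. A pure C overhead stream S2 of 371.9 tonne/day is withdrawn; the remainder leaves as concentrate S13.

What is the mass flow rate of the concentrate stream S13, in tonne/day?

Concentrate = 944.7 − 371.9 = 572.8 tonne/day.

572.8 tonne/day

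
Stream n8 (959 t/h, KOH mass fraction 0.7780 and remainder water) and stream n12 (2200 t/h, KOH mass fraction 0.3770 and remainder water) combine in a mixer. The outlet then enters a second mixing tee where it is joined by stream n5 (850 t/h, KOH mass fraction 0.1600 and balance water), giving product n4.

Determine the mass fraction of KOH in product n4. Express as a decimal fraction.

0.4269

Overall, product flow = 4009 t/h.
KOH in = 959×0.778 + 2200×0.377 + 850×0.160 = 1711.5 t/h.
KOH fraction in n4 = 0.4269.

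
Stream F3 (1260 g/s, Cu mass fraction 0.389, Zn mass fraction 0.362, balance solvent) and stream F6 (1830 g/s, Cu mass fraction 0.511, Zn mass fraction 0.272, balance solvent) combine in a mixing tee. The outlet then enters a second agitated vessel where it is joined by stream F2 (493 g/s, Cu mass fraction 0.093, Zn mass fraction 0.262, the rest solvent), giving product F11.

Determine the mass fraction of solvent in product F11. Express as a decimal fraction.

Overall, product flow = 3583 g/s.
solvent in = 1260×0.249 + 1830×0.217 + 493×0.645 = 1028.8 g/s.
solvent fraction in F11 = 0.287.

0.287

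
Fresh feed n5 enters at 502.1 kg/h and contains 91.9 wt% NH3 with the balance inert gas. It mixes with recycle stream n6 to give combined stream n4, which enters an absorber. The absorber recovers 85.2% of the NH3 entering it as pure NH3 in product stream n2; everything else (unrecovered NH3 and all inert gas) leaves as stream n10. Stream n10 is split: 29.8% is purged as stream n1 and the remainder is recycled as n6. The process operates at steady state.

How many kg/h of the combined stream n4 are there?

inert gas enters only via n5 and leaves only via the purge: 502.1×0.081 = 0.298×(inert gas in n10), and the absorber passes all inert gas, so inert gas in n4 = inert gas in n10 = 136.48 kg/h.
NH3 in n4: m_A = 502.1×0.919 + (1−0.298)·(1−0.852)·m_A, so m_A = 461.43/0.8961 = 514.93 kg/h.
n4 = 514.93 + 136.48 = 651.41 kg/h.

651.4 kg/h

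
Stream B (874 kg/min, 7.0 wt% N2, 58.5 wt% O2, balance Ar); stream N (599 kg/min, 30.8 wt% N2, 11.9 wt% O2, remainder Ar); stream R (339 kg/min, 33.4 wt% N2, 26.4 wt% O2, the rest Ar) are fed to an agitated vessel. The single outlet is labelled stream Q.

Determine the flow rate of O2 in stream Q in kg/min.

O2 out = O2 in = 874×0.585 + 599×0.119 + 339×0.264 = 672.07 kg/min.

672.1 kg/min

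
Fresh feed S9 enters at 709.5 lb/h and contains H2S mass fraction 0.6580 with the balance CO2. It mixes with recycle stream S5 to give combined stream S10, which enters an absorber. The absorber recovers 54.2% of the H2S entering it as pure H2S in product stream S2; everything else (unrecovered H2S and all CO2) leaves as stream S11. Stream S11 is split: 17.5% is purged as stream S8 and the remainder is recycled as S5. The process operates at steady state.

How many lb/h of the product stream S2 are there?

406.7 lb/h

H2S in S10: m_A = 709.5×0.658 + (1−0.175)·(1−0.542)·m_A, so m_A = 466.85/0.6221 = 750.38 lb/h.
Product S2 = 0.542×750.38 = 406.71 lb/h.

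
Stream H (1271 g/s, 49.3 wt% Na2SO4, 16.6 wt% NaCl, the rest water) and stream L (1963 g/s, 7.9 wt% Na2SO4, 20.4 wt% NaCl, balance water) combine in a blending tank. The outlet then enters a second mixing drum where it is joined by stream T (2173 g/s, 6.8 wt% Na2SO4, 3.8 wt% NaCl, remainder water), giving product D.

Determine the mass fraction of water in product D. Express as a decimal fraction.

Overall, product flow = 5407 g/s.
water in = 1271×0.341 + 1963×0.717 + 2173×0.894 = 3783.5 g/s.
water fraction in D = 0.700.

0.700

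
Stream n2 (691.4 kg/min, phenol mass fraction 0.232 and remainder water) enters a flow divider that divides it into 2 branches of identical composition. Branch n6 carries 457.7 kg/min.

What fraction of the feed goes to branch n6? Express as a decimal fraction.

0.662

Fraction to n6 = 457.7/691.4 = 0.6620.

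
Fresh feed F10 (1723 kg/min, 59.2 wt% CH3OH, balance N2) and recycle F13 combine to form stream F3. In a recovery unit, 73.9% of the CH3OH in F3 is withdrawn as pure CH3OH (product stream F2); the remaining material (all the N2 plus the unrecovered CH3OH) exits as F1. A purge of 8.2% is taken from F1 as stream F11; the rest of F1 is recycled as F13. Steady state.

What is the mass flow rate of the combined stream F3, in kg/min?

N2 enters only via F10 and leaves only via the purge: 1723×0.408 = 0.082×(N2 in F1), and the recovery unit passes all N2, so N2 in F3 = N2 in F1 = 8573 kg/min.
CH3OH in F3: m_A = 1723×0.592 + (1−0.082)·(1−0.739)·m_A, so m_A = 1020/0.7604 = 1341.4 kg/min.
F3 = 1341.4 + 8573 = 9914.4 kg/min.

9914 kg/min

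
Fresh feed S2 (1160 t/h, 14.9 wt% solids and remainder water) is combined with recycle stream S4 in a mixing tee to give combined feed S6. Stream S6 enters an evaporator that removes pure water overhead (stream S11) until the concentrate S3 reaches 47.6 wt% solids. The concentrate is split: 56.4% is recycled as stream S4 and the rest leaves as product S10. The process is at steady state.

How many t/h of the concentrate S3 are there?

Overall solids balance (none leaves overhead): solids in fresh feed = solids in product, i.e. 1160×0.149 = (1−0.564)·S3·0.476.
S3 = 172.84/(0.476×0.436) = 832.82 t/h.

832.8 t/h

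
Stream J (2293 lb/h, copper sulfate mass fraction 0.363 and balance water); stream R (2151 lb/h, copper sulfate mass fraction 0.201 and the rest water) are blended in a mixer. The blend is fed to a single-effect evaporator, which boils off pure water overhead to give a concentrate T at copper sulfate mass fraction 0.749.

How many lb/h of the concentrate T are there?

copper sulfate entering = 2293×0.363 + 2151×0.201 = 1264.7 lb/h.
All copper sulfate reports to T, so T = 1264.7/0.749 = 1688.5 lb/h.

1689 lb/h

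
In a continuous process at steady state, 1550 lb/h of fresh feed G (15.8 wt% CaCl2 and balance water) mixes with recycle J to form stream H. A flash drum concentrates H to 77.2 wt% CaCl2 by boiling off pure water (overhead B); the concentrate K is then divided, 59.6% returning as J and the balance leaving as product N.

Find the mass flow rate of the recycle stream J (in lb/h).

468 lb/h

Overall CaCl2 balance (none leaves overhead): CaCl2 in fresh feed = CaCl2 in product, i.e. 1550×0.158 = (1−0.596)·K·0.772.
K = 244.9/(0.772×0.404) = 785.22 lb/h.
Recycle J = 0.596×785.22 = 467.99 lb/h.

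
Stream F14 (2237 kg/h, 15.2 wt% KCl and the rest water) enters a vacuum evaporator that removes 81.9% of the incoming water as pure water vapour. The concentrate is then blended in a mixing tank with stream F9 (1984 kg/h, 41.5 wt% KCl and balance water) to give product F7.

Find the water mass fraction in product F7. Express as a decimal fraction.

Vapour removed = 0.819×0.848×2237 = 1553.6 kg/h; concentrate = 683.38 kg/h.
water reaching the mixer = 343.35 (from concentrate) + 1984×0.585 = 1504 kg/h.
Product flow = 683.38 + 1984 = 2667.4 kg/h; water fraction = 0.5638.

0.5638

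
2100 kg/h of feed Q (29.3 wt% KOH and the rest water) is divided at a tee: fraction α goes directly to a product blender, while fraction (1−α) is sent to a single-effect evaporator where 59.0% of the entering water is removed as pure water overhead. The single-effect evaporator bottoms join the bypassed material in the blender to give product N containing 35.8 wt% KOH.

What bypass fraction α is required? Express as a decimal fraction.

0.565

All 2100×0.293 = 615.3 kg/h of KOH reaches N, so N = 615.3/0.358 = 1718.7 kg/h and vapour = 381.28 kg/h.
The evaporator receives (1−α)·2100 of feed at 0.707 water and removes 0.590 of that water:
0.590×0.707×(1−α)×2100 = 381.28
(1−α) = 381.28/875.97 = 0.4353;  α = 0.5647.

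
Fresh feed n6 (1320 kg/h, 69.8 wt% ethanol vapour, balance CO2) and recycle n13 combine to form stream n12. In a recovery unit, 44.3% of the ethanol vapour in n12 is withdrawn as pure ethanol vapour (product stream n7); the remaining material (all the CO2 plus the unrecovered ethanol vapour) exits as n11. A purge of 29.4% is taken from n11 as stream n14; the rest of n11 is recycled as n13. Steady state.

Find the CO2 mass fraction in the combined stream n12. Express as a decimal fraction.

0.472

CO2 enters only via n6 and leaves only via the purge: 1320×0.302 = 0.294×(CO2 in n11), and the recovery unit passes all CO2, so CO2 in n12 = CO2 in n11 = 1355.9 kg/h.
ethanol vapour in n12: m_A = 1320×0.698 + (1−0.294)·(1−0.443)·m_A, so m_A = 921.36/0.6068 = 1518.5 kg/h.
n12 = 1518.5 + 1355.9 = 2874.4 kg/h.
CO2 fraction in n12 = 1355.9/2874.4 = 0.472.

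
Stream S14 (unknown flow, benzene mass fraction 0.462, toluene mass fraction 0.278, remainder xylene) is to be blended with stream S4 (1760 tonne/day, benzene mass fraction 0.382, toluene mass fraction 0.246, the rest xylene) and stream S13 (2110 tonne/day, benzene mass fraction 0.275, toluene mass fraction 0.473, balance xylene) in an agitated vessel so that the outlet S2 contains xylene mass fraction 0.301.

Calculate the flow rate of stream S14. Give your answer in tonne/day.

Let S14 be the unknown flow. Total out = 3870 + S14.
xylene balance: 1186.4 + 0.260·S14 = 0.301·(3870 + S14)
(0.260 − 0.301)·S14 = 0.301×3870 − 1186.4 = -21.57
S14 = -21.57 / -0.041 = 526.1 tonne/day

526.1 tonne/day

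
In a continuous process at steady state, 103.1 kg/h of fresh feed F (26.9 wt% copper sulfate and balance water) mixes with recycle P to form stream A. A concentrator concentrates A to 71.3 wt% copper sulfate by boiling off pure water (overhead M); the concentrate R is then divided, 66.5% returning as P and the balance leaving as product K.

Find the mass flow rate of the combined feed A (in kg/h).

Overall copper sulfate balance (none leaves overhead): copper sulfate in fresh feed = copper sulfate in product, i.e. 103.1×0.269 = (1−0.665)·R·0.713.
R = 27.734/(0.713×0.335) = 116.11 kg/h.
Recycle P = 0.665×116.11 = 77.214 kg/h.
Combined feed A = 103.1 + 77.214 = 180.31 kg/h.

180.3 kg/h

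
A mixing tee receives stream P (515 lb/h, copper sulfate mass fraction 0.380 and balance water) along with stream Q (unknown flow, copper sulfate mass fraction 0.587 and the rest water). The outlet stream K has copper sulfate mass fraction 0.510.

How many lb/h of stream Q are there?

869.5 lb/h

Let Q be the unknown flow. Total out = 515 + Q.
copper sulfate balance: 195.7 + 0.587·Q = 0.510·(515 + Q)
(0.587 − 0.510)·Q = 0.510×515 − 195.7 = 66.95
Q = 66.95 / 0.077 = 869.48 lb/h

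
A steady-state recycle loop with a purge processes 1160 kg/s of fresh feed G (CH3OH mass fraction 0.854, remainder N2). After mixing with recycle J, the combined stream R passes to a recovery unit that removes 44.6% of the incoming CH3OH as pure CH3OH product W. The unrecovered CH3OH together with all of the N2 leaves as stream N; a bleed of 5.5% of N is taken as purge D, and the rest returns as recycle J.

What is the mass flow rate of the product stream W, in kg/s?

CH3OH in R: m_A = 1160×0.854 + (1−0.055)·(1−0.446)·m_A, so m_A = 990.64/0.4765 = 2079.1 kg/s.
Product W = 0.446×2079.1 = 927.29 kg/s.

927.3 kg/s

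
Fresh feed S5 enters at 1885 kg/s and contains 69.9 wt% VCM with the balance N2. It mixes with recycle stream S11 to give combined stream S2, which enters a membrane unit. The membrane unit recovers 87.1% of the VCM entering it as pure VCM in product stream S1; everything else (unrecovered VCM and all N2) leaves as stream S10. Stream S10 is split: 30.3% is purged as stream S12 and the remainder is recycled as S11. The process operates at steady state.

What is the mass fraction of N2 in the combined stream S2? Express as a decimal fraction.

0.564

N2 enters only via S5 and leaves only via the purge: 1885×0.301 = 0.303×(N2 in S10), and the membrane unit passes all N2, so N2 in S2 = N2 in S10 = 1872.6 kg/s.
VCM in S2: m_A = 1885×0.699 + (1−0.303)·(1−0.871)·m_A, so m_A = 1317.6/0.9101 = 1447.8 kg/s.
S2 = 1447.8 + 1872.6 = 3320.3 kg/s.
N2 fraction in S2 = 1872.6/3320.3 = 0.564.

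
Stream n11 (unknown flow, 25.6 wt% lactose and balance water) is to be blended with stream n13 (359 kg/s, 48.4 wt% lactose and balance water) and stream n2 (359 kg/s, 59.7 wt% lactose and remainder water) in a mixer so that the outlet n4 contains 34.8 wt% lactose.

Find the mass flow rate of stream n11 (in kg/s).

Let n11 be the unknown flow. Total out = 718 + n11.
lactose balance: 388.08 + 0.256·n11 = 0.348·(718 + n11)
(0.256 − 0.348)·n11 = 0.348×718 − 388.08 = -138.21
n11 = -138.21 / -0.092 = 1502.3 kg/s

1502 kg/s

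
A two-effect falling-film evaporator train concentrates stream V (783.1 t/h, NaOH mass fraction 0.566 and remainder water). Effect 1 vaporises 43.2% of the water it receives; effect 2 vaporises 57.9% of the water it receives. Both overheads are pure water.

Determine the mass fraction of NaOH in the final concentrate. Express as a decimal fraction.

water in feed = 783.1×0.434 = 339.87 t/h.
After stage 1: water left = (1−0.432)×339.87 = 193.04; stream total = 636.28 t/h.
After stage 2: water left = (1−0.579)×193.04 = 81.271; final concentrate = 524.51 t/h.
NaOH fraction = 443.23/524.51 = 0.845.

0.845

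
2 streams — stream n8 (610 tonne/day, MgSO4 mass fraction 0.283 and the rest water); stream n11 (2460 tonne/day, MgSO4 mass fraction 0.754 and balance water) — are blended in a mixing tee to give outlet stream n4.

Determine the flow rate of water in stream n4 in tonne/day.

1043 tonne/day

water out = water in = 610×0.717 + 2460×0.246 = 1042.5 tonne/day.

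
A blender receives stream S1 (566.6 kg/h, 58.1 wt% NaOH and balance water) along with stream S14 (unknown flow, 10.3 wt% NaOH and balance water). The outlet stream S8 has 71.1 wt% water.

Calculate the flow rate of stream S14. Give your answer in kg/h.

Let S14 be the unknown flow. Total out = 566.6 + S14.
water balance: 237.41 + 0.897·S14 = 0.711·(566.6 + S14)
(0.897 − 0.711)·S14 = 0.711×566.6 − 237.41 = 165.45
S14 = 165.45 / 0.186 = 889.5 kg/h

889.5 kg/h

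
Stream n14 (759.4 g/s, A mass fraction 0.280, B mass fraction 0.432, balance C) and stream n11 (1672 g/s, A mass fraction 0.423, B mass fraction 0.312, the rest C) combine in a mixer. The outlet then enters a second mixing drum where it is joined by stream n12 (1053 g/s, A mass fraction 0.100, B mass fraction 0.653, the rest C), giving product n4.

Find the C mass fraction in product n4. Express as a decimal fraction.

0.265

Overall, product flow = 3484.4 g/s.
C in = 759.4×0.288 + 1672×0.265 + 1053×0.247 = 921.88 g/s.
C fraction in n4 = 0.265.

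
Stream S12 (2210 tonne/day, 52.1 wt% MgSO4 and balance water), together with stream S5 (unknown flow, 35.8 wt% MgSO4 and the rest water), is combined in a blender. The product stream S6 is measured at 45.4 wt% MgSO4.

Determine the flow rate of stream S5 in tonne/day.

1542 tonne/day

Let S5 be the unknown flow. Total out = 2210 + S5.
MgSO4 balance: 1151.4 + 0.358·S5 = 0.454·(2210 + S5)
(0.358 − 0.454)·S5 = 0.454×2210 − 1151.4 = -148.07
S5 = -148.07 / -0.096 = 1542.4 tonne/day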